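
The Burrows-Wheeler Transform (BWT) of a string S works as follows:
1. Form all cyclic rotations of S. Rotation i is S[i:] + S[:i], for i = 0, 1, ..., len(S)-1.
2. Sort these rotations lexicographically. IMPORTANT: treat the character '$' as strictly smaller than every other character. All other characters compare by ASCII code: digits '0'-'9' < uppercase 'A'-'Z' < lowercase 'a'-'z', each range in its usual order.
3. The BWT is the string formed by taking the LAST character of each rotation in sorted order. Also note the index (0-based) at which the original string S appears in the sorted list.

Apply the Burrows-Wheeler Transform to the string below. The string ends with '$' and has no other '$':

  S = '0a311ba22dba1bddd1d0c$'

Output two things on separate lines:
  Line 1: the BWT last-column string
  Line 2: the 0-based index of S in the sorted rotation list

All 22 rotations (rotation i = S[i:]+S[:i]):
  rot[0] = 0a311ba22dba1bddd1d0c$
  rot[1] = a311ba22dba1bddd1d0c$0
  rot[2] = 311ba22dba1bddd1d0c$0a
  rot[3] = 11ba22dba1bddd1d0c$0a3
  rot[4] = 1ba22dba1bddd1d0c$0a31
  rot[5] = ba22dba1bddd1d0c$0a311
  rot[6] = a22dba1bddd1d0c$0a311b
  rot[7] = 22dba1bddd1d0c$0a311ba
  rot[8] = 2dba1bddd1d0c$0a311ba2
  rot[9] = dba1bddd1d0c$0a311ba22
  rot[10] = ba1bddd1d0c$0a311ba22d
  rot[11] = a1bddd1d0c$0a311ba22db
  rot[12] = 1bddd1d0c$0a311ba22dba
  rot[13] = bddd1d0c$0a311ba22dba1
  rot[14] = ddd1d0c$0a311ba22dba1b
  rot[15] = dd1d0c$0a311ba22dba1bd
  rot[16] = d1d0c$0a311ba22dba1bdd
  rot[17] = 1d0c$0a311ba22dba1bddd
  rot[18] = d0c$0a311ba22dba1bddd1
  rot[19] = 0c$0a311ba22dba1bddd1d
  rot[20] = c$0a311ba22dba1bddd1d0
  rot[21] = $0a311ba22dba1bddd1d0c
Sorted (with $ < everything):
  sorted[0] = $0a311ba22dba1bddd1d0c  (last char: 'c')
  sorted[1] = 0a311ba22dba1bddd1d0c$  (last char: '$')
  sorted[2] = 0c$0a311ba22dba1bddd1d  (last char: 'd')
  sorted[3] = 11ba22dba1bddd1d0c$0a3  (last char: '3')
  sorted[4] = 1ba22dba1bddd1d0c$0a31  (last char: '1')
  sorted[5] = 1bddd1d0c$0a311ba22dba  (last char: 'a')
  sorted[6] = 1d0c$0a311ba22dba1bddd  (last char: 'd')
  sorted[7] = 22dba1bddd1d0c$0a311ba  (last char: 'a')
  sorted[8] = 2dba1bddd1d0c$0a311ba2  (last char: '2')
  sorted[9] = 311ba22dba1bddd1d0c$0a  (last char: 'a')
  sorted[10] = a1bddd1d0c$0a311ba22db  (last char: 'b')
  sorted[11] = a22dba1bddd1d0c$0a311b  (last char: 'b')
  sorted[12] = a311ba22dba1bddd1d0c$0  (last char: '0')
  sorted[13] = ba1bddd1d0c$0a311ba22d  (last char: 'd')
  sorted[14] = ba22dba1bddd1d0c$0a311  (last char: '1')
  sorted[15] = bddd1d0c$0a311ba22dba1  (last char: '1')
  sorted[16] = c$0a311ba22dba1bddd1d0  (last char: '0')
  sorted[17] = d0c$0a311ba22dba1bddd1  (last char: '1')
  sorted[18] = d1d0c$0a311ba22dba1bdd  (last char: 'd')
  sorted[19] = dba1bddd1d0c$0a311ba22  (last char: '2')
  sorted[20] = dd1d0c$0a311ba22dba1bd  (last char: 'd')
  sorted[21] = ddd1d0c$0a311ba22dba1b  (last char: 'b')
Last column: c$d31ada2abb0d1101d2db
Original string S is at sorted index 1

Answer: c$d31ada2abb0d1101d2db
1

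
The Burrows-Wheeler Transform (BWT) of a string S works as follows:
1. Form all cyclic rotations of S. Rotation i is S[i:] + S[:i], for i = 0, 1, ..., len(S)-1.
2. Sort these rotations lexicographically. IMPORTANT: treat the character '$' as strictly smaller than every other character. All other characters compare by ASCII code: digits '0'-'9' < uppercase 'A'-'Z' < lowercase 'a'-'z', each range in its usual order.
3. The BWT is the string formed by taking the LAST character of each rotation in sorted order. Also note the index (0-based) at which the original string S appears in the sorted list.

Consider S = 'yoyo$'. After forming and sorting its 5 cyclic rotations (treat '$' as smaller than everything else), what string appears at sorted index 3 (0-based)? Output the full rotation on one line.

All 5 rotations (rotation i = S[i:]+S[:i]):
  rot[0] = yoyo$
  rot[1] = oyo$y
  rot[2] = yo$yo
  rot[3] = o$yoy
  rot[4] = $yoyo
Sorted (with $ < everything):
  sorted[0] = $yoyo
  sorted[1] = o$yoy
  sorted[2] = oyo$y
  sorted[3] = yo$yo
  sorted[4] = yoyo$
sorted[3] = yo$yo

Answer: yo$yo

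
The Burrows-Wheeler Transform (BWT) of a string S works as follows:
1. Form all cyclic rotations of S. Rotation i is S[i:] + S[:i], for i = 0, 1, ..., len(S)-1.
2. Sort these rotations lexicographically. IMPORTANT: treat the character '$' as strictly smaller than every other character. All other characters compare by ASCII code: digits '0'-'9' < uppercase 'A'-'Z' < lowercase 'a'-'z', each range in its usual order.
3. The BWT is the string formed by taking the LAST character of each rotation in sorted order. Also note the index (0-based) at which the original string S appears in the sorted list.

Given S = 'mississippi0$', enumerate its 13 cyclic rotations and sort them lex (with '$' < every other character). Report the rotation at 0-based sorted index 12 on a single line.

Answer: ssissippi0$mi

Derivation:
All 13 rotations (rotation i = S[i:]+S[:i]):
  rot[0] = mississippi0$
  rot[1] = ississippi0$m
  rot[2] = ssissippi0$mi
  rot[3] = sissippi0$mis
  rot[4] = issippi0$miss
  rot[5] = ssippi0$missi
  rot[6] = sippi0$missis
  rot[7] = ippi0$mississ
  rot[8] = ppi0$mississi
  rot[9] = pi0$mississip
  rot[10] = i0$mississipp
  rot[11] = 0$mississippi
  rot[12] = $mississippi0
Sorted (with $ < everything):
  sorted[0] = $mississippi0
  sorted[1] = 0$mississippi
  sorted[2] = i0$mississipp
  sorted[3] = ippi0$mississ
  sorted[4] = issippi0$miss
  sorted[5] = ississippi0$m
  sorted[6] = mississippi0$
  sorted[7] = pi0$mississip
  sorted[8] = ppi0$mississi
  sorted[9] = sippi0$missis
  sorted[10] = sissippi0$mis
  sorted[11] = ssippi0$missi
  sorted[12] = ssissippi0$mi
sorted[12] = ssissippi0$mi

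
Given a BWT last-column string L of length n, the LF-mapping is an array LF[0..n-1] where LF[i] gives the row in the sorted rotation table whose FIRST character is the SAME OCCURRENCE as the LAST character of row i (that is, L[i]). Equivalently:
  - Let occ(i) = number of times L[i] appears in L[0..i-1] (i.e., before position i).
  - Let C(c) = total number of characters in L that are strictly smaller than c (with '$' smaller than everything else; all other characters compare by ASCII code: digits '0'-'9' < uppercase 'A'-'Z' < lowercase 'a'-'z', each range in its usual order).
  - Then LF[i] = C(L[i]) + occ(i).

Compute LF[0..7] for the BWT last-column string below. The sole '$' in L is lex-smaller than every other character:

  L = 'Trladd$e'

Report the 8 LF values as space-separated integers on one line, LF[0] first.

Answer: 1 7 6 2 3 4 0 5

Derivation:
Char counts: '$':1, 'T':1, 'a':1, 'd':2, 'e':1, 'l':1, 'r':1
C (first-col start): C('$')=0, C('T')=1, C('a')=2, C('d')=3, C('e')=5, C('l')=6, C('r')=7
L[0]='T': occ=0, LF[0]=C('T')+0=1+0=1
L[1]='r': occ=0, LF[1]=C('r')+0=7+0=7
L[2]='l': occ=0, LF[2]=C('l')+0=6+0=6
L[3]='a': occ=0, LF[3]=C('a')+0=2+0=2
L[4]='d': occ=0, LF[4]=C('d')+0=3+0=3
L[5]='d': occ=1, LF[5]=C('d')+1=3+1=4
L[6]='$': occ=0, LF[6]=C('$')+0=0+0=0
L[7]='e': occ=0, LF[7]=C('e')+0=5+0=5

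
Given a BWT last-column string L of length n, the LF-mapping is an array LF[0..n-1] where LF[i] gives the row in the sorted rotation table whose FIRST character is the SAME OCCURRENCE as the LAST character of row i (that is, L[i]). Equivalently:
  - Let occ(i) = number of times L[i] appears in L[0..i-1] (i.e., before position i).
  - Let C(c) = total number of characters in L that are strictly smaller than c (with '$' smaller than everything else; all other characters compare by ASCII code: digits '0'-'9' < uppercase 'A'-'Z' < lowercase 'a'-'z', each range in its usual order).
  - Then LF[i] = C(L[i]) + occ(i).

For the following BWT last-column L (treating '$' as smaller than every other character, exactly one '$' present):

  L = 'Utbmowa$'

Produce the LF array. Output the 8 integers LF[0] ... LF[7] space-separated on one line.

Char counts: '$':1, 'U':1, 'a':1, 'b':1, 'm':1, 'o':1, 't':1, 'w':1
C (first-col start): C('$')=0, C('U')=1, C('a')=2, C('b')=3, C('m')=4, C('o')=5, C('t')=6, C('w')=7
L[0]='U': occ=0, LF[0]=C('U')+0=1+0=1
L[1]='t': occ=0, LF[1]=C('t')+0=6+0=6
L[2]='b': occ=0, LF[2]=C('b')+0=3+0=3
L[3]='m': occ=0, LF[3]=C('m')+0=4+0=4
L[4]='o': occ=0, LF[4]=C('o')+0=5+0=5
L[5]='w': occ=0, LF[5]=C('w')+0=7+0=7
L[6]='a': occ=0, LF[6]=C('a')+0=2+0=2
L[7]='$': occ=0, LF[7]=C('$')+0=0+0=0

Answer: 1 6 3 4 5 7 2 0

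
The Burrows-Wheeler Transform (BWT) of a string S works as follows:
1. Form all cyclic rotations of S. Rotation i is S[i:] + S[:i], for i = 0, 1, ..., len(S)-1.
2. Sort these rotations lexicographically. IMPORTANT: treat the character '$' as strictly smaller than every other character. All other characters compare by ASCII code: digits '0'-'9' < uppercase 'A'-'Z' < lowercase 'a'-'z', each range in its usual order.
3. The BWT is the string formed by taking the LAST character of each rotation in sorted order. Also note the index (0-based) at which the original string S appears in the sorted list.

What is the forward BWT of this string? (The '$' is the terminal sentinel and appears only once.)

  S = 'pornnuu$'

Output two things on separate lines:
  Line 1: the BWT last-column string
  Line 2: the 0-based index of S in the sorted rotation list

All 8 rotations (rotation i = S[i:]+S[:i]):
  rot[0] = pornnuu$
  rot[1] = ornnuu$p
  rot[2] = rnnuu$po
  rot[3] = nnuu$por
  rot[4] = nuu$porn
  rot[5] = uu$pornn
  rot[6] = u$pornnu
  rot[7] = $pornnuu
Sorted (with $ < everything):
  sorted[0] = $pornnuu  (last char: 'u')
  sorted[1] = nnuu$por  (last char: 'r')
  sorted[2] = nuu$porn  (last char: 'n')
  sorted[3] = ornnuu$p  (last char: 'p')
  sorted[4] = pornnuu$  (last char: '$')
  sorted[5] = rnnuu$po  (last char: 'o')
  sorted[6] = u$pornnu  (last char: 'u')
  sorted[7] = uu$pornn  (last char: 'n')
Last column: urnp$oun
Original string S is at sorted index 4

Answer: urnp$oun
4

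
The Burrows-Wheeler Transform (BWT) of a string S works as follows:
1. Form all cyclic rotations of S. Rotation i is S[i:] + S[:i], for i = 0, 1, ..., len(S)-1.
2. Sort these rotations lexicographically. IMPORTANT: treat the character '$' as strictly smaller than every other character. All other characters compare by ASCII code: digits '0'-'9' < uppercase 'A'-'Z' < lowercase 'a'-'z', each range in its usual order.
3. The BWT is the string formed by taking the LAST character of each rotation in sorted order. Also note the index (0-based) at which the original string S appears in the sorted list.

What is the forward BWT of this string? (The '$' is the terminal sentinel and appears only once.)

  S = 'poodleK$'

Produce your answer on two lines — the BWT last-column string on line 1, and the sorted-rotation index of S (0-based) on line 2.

All 8 rotations (rotation i = S[i:]+S[:i]):
  rot[0] = poodleK$
  rot[1] = oodleK$p
  rot[2] = odleK$po
  rot[3] = dleK$poo
  rot[4] = leK$pood
  rot[5] = eK$poodl
  rot[6] = K$poodle
  rot[7] = $poodleK
Sorted (with $ < everything):
  sorted[0] = $poodleK  (last char: 'K')
  sorted[1] = K$poodle  (last char: 'e')
  sorted[2] = dleK$poo  (last char: 'o')
  sorted[3] = eK$poodl  (last char: 'l')
  sorted[4] = leK$pood  (last char: 'd')
  sorted[5] = odleK$po  (last char: 'o')
  sorted[6] = oodleK$p  (last char: 'p')
  sorted[7] = poodleK$  (last char: '$')
Last column: Keoldop$
Original string S is at sorted index 7

Answer: Keoldop$
7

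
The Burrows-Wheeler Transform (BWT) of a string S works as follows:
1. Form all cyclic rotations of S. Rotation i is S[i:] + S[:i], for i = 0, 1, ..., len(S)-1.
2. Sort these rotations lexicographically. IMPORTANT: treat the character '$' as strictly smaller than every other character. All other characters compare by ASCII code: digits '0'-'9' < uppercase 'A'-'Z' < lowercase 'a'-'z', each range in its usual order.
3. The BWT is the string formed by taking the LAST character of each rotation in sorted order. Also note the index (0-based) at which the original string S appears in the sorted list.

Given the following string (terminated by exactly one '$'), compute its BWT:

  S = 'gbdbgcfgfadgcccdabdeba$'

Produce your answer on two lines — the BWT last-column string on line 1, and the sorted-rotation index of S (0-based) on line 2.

All 23 rotations (rotation i = S[i:]+S[:i]):
  rot[0] = gbdbgcfgfadgcccdabdeba$
  rot[1] = bdbgcfgfadgcccdabdeba$g
  rot[2] = dbgcfgfadgcccdabdeba$gb
  rot[3] = bgcfgfadgcccdabdeba$gbd
  rot[4] = gcfgfadgcccdabdeba$gbdb
  rot[5] = cfgfadgcccdabdeba$gbdbg
  rot[6] = fgfadgcccdabdeba$gbdbgc
  rot[7] = gfadgcccdabdeba$gbdbgcf
  rot[8] = fadgcccdabdeba$gbdbgcfg
  rot[9] = adgcccdabdeba$gbdbgcfgf
  rot[10] = dgcccdabdeba$gbdbgcfgfa
  rot[11] = gcccdabdeba$gbdbgcfgfad
  rot[12] = cccdabdeba$gbdbgcfgfadg
  rot[13] = ccdabdeba$gbdbgcfgfadgc
  rot[14] = cdabdeba$gbdbgcfgfadgcc
  rot[15] = dabdeba$gbdbgcfgfadgccc
  rot[16] = abdeba$gbdbgcfgfadgcccd
  rot[17] = bdeba$gbdbgcfgfadgcccda
  rot[18] = deba$gbdbgcfgfadgcccdab
  rot[19] = eba$gbdbgcfgfadgcccdabd
  rot[20] = ba$gbdbgcfgfadgcccdabde
  rot[21] = a$gbdbgcfgfadgcccdabdeb
  rot[22] = $gbdbgcfgfadgcccdabdeba
Sorted (with $ < everything):
  sorted[0] = $gbdbgcfgfadgcccdabdeba  (last char: 'a')
  sorted[1] = a$gbdbgcfgfadgcccdabdeb  (last char: 'b')
  sorted[2] = abdeba$gbdbgcfgfadgcccd  (last char: 'd')
  sorted[3] = adgcccdabdeba$gbdbgcfgf  (last char: 'f')
  sorted[4] = ba$gbdbgcfgfadgcccdabde  (last char: 'e')
  sorted[5] = bdbgcfgfadgcccdabdeba$g  (last char: 'g')
  sorted[6] = bdeba$gbdbgcfgfadgcccda  (last char: 'a')
  sorted[7] = bgcfgfadgcccdabdeba$gbd  (last char: 'd')
  sorted[8] = cccdabdeba$gbdbgcfgfadg  (last char: 'g')
  sorted[9] = ccdabdeba$gbdbgcfgfadgc  (last char: 'c')
  sorted[10] = cdabdeba$gbdbgcfgfadgcc  (last char: 'c')
  sorted[11] = cfgfadgcccdabdeba$gbdbg  (last char: 'g')
  sorted[12] = dabdeba$gbdbgcfgfadgccc  (last char: 'c')
  sorted[13] = dbgcfgfadgcccdabdeba$gb  (last char: 'b')
  sorted[14] = deba$gbdbgcfgfadgcccdab  (last char: 'b')
  sorted[15] = dgcccdabdeba$gbdbgcfgfa  (last char: 'a')
  sorted[16] = eba$gbdbgcfgfadgcccdabd  (last char: 'd')
  sorted[17] = fadgcccdabdeba$gbdbgcfg  (last char: 'g')
  sorted[18] = fgfadgcccdabdeba$gbdbgc  (last char: 'c')
  sorted[19] = gbdbgcfgfadgcccdabdeba$  (last char: '$')
  sorted[20] = gcccdabdeba$gbdbgcfgfad  (last char: 'd')
  sorted[21] = gcfgfadgcccdabdeba$gbdb  (last char: 'b')
  sorted[22] = gfadgcccdabdeba$gbdbgcf  (last char: 'f')
Last column: abdfegadgccgcbbadgc$dbf
Original string S is at sorted index 19

Answer: abdfegadgccgcbbadgc$dbf
19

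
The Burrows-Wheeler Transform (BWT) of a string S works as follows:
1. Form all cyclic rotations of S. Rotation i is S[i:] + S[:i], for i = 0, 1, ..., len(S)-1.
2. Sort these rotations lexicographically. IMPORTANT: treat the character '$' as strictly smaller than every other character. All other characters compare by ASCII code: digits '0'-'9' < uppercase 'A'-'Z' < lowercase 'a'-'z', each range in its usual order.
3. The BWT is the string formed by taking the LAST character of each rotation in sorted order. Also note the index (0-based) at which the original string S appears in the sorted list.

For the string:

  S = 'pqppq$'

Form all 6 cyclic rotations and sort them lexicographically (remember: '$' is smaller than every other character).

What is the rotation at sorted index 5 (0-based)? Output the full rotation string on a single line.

Answer: qppq$p

Derivation:
All 6 rotations (rotation i = S[i:]+S[:i]):
  rot[0] = pqppq$
  rot[1] = qppq$p
  rot[2] = ppq$pq
  rot[3] = pq$pqp
  rot[4] = q$pqpp
  rot[5] = $pqppq
Sorted (with $ < everything):
  sorted[0] = $pqppq
  sorted[1] = ppq$pq
  sorted[2] = pq$pqp
  sorted[3] = pqppq$
  sorted[4] = q$pqpp
  sorted[5] = qppq$p
sorted[5] = qppq$p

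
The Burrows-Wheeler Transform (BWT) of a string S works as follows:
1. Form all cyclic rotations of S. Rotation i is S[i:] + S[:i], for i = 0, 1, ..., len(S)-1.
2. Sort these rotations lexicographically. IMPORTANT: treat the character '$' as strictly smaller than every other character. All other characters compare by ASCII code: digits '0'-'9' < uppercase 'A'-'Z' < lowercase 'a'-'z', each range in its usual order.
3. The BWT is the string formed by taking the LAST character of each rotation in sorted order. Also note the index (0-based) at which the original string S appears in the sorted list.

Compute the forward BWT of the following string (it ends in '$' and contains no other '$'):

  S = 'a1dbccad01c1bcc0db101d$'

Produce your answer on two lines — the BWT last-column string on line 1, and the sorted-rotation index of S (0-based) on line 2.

All 23 rotations (rotation i = S[i:]+S[:i]):
  rot[0] = a1dbccad01c1bcc0db101d$
  rot[1] = 1dbccad01c1bcc0db101d$a
  rot[2] = dbccad01c1bcc0db101d$a1
  rot[3] = bccad01c1bcc0db101d$a1d
  rot[4] = ccad01c1bcc0db101d$a1db
  rot[5] = cad01c1bcc0db101d$a1dbc
  rot[6] = ad01c1bcc0db101d$a1dbcc
  rot[7] = d01c1bcc0db101d$a1dbcca
  rot[8] = 01c1bcc0db101d$a1dbccad
  rot[9] = 1c1bcc0db101d$a1dbccad0
  rot[10] = c1bcc0db101d$a1dbccad01
  rot[11] = 1bcc0db101d$a1dbccad01c
  rot[12] = bcc0db101d$a1dbccad01c1
  rot[13] = cc0db101d$a1dbccad01c1b
  rot[14] = c0db101d$a1dbccad01c1bc
  rot[15] = 0db101d$a1dbccad01c1bcc
  rot[16] = db101d$a1dbccad01c1bcc0
  rot[17] = b101d$a1dbccad01c1bcc0d
  rot[18] = 101d$a1dbccad01c1bcc0db
  rot[19] = 01d$a1dbccad01c1bcc0db1
  rot[20] = 1d$a1dbccad01c1bcc0db10
  rot[21] = d$a1dbccad01c1bcc0db101
  rot[22] = $a1dbccad01c1bcc0db101d
Sorted (with $ < everything):
  sorted[0] = $a1dbccad01c1bcc0db101d  (last char: 'd')
  sorted[1] = 01c1bcc0db101d$a1dbccad  (last char: 'd')
  sorted[2] = 01d$a1dbccad01c1bcc0db1  (last char: '1')
  sorted[3] = 0db101d$a1dbccad01c1bcc  (last char: 'c')
  sorted[4] = 101d$a1dbccad01c1bcc0db  (last char: 'b')
  sorted[5] = 1bcc0db101d$a1dbccad01c  (last char: 'c')
  sorted[6] = 1c1bcc0db101d$a1dbccad0  (last char: '0')
  sorted[7] = 1d$a1dbccad01c1bcc0db10  (last char: '0')
  sorted[8] = 1dbccad01c1bcc0db101d$a  (last char: 'a')
  sorted[9] = a1dbccad01c1bcc0db101d$  (last char: '$')
  sorted[10] = ad01c1bcc0db101d$a1dbcc  (last char: 'c')
  sorted[11] = b101d$a1dbccad01c1bcc0d  (last char: 'd')
  sorted[12] = bcc0db101d$a1dbccad01c1  (last char: '1')
  sorted[13] = bccad01c1bcc0db101d$a1d  (last char: 'd')
  sorted[14] = c0db101d$a1dbccad01c1bc  (last char: 'c')
  sorted[15] = c1bcc0db101d$a1dbccad01  (last char: '1')
  sorted[16] = cad01c1bcc0db101d$a1dbc  (last char: 'c')
  sorted[17] = cc0db101d$a1dbccad01c1b  (last char: 'b')
  sorted[18] = ccad01c1bcc0db101d$a1db  (last char: 'b')
  sorted[19] = d$a1dbccad01c1bcc0db101  (last char: '1')
  sorted[20] = d01c1bcc0db101d$a1dbcca  (last char: 'a')
  sorted[21] = db101d$a1dbccad01c1bcc0  (last char: '0')
  sorted[22] = dbccad01c1bcc0db101d$a1  (last char: '1')
Last column: dd1cbc00a$cd1dc1cbb1a01
Original string S is at sorted index 9

Answer: dd1cbc00a$cd1dc1cbb1a01
9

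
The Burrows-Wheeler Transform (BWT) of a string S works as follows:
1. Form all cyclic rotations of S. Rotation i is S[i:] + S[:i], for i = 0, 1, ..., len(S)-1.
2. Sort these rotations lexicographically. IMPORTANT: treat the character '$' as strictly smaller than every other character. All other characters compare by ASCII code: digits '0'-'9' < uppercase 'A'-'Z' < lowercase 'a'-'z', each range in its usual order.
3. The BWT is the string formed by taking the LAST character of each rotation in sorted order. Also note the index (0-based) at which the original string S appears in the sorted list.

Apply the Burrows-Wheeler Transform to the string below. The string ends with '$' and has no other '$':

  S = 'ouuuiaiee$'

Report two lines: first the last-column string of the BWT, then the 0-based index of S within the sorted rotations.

All 10 rotations (rotation i = S[i:]+S[:i]):
  rot[0] = ouuuiaiee$
  rot[1] = uuuiaiee$o
  rot[2] = uuiaiee$ou
  rot[3] = uiaiee$ouu
  rot[4] = iaiee$ouuu
  rot[5] = aiee$ouuui
  rot[6] = iee$ouuuia
  rot[7] = ee$ouuuiai
  rot[8] = e$ouuuiaie
  rot[9] = $ouuuiaiee
Sorted (with $ < everything):
  sorted[0] = $ouuuiaiee  (last char: 'e')
  sorted[1] = aiee$ouuui  (last char: 'i')
  sorted[2] = e$ouuuiaie  (last char: 'e')
  sorted[3] = ee$ouuuiai  (last char: 'i')
  sorted[4] = iaiee$ouuu  (last char: 'u')
  sorted[5] = iee$ouuuia  (last char: 'a')
  sorted[6] = ouuuiaiee$  (last char: '$')
  sorted[7] = uiaiee$ouu  (last char: 'u')
  sorted[8] = uuiaiee$ou  (last char: 'u')
  sorted[9] = uuuiaiee$o  (last char: 'o')
Last column: eieiua$uuo
Original string S is at sorted index 6

Answer: eieiua$uuo
6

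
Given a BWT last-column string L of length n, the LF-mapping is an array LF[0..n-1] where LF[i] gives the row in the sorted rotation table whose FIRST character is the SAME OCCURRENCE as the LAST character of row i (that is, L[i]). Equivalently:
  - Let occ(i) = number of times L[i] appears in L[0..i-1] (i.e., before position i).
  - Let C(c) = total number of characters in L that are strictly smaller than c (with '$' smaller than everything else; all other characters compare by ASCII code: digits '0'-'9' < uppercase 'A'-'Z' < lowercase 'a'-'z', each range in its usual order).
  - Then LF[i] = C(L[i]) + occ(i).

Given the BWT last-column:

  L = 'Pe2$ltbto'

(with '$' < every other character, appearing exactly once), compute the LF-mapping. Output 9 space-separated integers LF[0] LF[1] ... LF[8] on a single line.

Char counts: '$':1, '2':1, 'P':1, 'b':1, 'e':1, 'l':1, 'o':1, 't':2
C (first-col start): C('$')=0, C('2')=1, C('P')=2, C('b')=3, C('e')=4, C('l')=5, C('o')=6, C('t')=7
L[0]='P': occ=0, LF[0]=C('P')+0=2+0=2
L[1]='e': occ=0, LF[1]=C('e')+0=4+0=4
L[2]='2': occ=0, LF[2]=C('2')+0=1+0=1
L[3]='$': occ=0, LF[3]=C('$')+0=0+0=0
L[4]='l': occ=0, LF[4]=C('l')+0=5+0=5
L[5]='t': occ=0, LF[5]=C('t')+0=7+0=7
L[6]='b': occ=0, LF[6]=C('b')+0=3+0=3
L[7]='t': occ=1, LF[7]=C('t')+1=7+1=8
L[8]='o': occ=0, LF[8]=C('o')+0=6+0=6

Answer: 2 4 1 0 5 7 3 8 6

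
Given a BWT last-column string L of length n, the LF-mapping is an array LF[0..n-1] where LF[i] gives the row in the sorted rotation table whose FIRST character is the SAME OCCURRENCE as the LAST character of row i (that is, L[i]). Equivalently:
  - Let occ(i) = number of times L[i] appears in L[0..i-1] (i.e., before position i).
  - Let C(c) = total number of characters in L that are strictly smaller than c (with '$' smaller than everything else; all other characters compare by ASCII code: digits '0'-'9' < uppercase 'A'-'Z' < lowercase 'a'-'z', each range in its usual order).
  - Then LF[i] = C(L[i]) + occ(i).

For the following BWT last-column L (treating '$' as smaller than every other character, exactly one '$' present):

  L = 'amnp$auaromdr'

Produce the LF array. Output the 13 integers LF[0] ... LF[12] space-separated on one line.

Char counts: '$':1, 'a':3, 'd':1, 'm':2, 'n':1, 'o':1, 'p':1, 'r':2, 'u':1
C (first-col start): C('$')=0, C('a')=1, C('d')=4, C('m')=5, C('n')=7, C('o')=8, C('p')=9, C('r')=10, C('u')=12
L[0]='a': occ=0, LF[0]=C('a')+0=1+0=1
L[1]='m': occ=0, LF[1]=C('m')+0=5+0=5
L[2]='n': occ=0, LF[2]=C('n')+0=7+0=7
L[3]='p': occ=0, LF[3]=C('p')+0=9+0=9
L[4]='$': occ=0, LF[4]=C('$')+0=0+0=0
L[5]='a': occ=1, LF[5]=C('a')+1=1+1=2
L[6]='u': occ=0, LF[6]=C('u')+0=12+0=12
L[7]='a': occ=2, LF[7]=C('a')+2=1+2=3
L[8]='r': occ=0, LF[8]=C('r')+0=10+0=10
L[9]='o': occ=0, LF[9]=C('o')+0=8+0=8
L[10]='m': occ=1, LF[10]=C('m')+1=5+1=6
L[11]='d': occ=0, LF[11]=C('d')+0=4+0=4
L[12]='r': occ=1, LF[12]=C('r')+1=10+1=11

Answer: 1 5 7 9 0 2 12 3 10 8 6 4 11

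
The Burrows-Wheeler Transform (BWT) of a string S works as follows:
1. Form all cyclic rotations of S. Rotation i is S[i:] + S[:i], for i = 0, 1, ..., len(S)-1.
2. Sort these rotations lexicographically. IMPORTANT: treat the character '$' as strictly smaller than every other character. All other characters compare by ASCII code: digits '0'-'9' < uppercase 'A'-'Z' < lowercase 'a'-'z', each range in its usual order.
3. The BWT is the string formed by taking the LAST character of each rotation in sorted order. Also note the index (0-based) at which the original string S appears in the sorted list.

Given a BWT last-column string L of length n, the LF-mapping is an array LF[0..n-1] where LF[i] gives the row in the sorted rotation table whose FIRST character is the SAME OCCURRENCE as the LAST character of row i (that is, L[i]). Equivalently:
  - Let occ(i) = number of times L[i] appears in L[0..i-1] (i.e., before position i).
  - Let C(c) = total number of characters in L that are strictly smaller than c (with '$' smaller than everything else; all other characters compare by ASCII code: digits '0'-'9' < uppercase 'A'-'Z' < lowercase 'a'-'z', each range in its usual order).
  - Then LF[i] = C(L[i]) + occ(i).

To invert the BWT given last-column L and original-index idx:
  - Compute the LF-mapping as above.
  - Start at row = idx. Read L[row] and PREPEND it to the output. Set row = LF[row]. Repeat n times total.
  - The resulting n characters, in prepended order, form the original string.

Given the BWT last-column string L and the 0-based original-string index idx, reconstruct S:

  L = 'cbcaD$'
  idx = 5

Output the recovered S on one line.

Answer: cabDc$

Derivation:
LF mapping: 4 3 5 2 1 0
Walk LF starting at row 5, prepending L[row]:
  step 1: row=5, L[5]='$', prepend. Next row=LF[5]=0
  step 2: row=0, L[0]='c', prepend. Next row=LF[0]=4
  step 3: row=4, L[4]='D', prepend. Next row=LF[4]=1
  step 4: row=1, L[1]='b', prepend. Next row=LF[1]=3
  step 5: row=3, L[3]='a', prepend. Next row=LF[3]=2
  step 6: row=2, L[2]='c', prepend. Next row=LF[2]=5
Reversed output: cabDc$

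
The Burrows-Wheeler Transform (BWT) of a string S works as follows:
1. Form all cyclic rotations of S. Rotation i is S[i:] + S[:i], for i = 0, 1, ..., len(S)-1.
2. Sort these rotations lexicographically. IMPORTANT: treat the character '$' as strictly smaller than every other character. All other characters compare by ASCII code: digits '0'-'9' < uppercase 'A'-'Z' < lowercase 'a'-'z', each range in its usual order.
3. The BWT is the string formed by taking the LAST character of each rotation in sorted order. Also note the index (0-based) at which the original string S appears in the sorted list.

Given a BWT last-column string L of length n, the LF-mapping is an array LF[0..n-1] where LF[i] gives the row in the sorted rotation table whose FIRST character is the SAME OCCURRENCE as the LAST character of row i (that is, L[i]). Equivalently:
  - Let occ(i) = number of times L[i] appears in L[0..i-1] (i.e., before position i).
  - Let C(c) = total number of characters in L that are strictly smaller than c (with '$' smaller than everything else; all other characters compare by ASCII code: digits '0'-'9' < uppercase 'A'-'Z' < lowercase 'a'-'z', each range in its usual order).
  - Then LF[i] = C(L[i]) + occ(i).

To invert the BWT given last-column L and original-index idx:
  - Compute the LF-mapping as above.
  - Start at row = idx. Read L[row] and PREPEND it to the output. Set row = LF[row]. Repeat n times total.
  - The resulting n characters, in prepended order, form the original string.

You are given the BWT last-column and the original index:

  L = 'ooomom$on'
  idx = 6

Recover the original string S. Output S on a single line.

LF mapping: 4 5 6 1 7 2 0 8 3
Walk LF starting at row 6, prepending L[row]:
  step 1: row=6, L[6]='$', prepend. Next row=LF[6]=0
  step 2: row=0, L[0]='o', prepend. Next row=LF[0]=4
  step 3: row=4, L[4]='o', prepend. Next row=LF[4]=7
  step 4: row=7, L[7]='o', prepend. Next row=LF[7]=8
  step 5: row=8, L[8]='n', prepend. Next row=LF[8]=3
  step 6: row=3, L[3]='m', prepend. Next row=LF[3]=1
  step 7: row=1, L[1]='o', prepend. Next row=LF[1]=5
  step 8: row=5, L[5]='m', prepend. Next row=LF[5]=2
  step 9: row=2, L[2]='o', prepend. Next row=LF[2]=6
Reversed output: omomnooo$

Answer: omomnooo$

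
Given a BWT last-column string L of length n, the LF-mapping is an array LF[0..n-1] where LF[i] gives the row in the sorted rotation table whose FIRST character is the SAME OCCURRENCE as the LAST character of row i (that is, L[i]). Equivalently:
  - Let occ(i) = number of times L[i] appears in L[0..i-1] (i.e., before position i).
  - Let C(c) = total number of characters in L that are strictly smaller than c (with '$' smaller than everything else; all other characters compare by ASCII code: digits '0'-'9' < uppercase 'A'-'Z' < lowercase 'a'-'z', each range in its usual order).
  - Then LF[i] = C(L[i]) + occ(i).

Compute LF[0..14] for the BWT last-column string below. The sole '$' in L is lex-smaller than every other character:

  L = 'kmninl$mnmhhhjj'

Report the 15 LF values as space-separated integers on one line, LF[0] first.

Char counts: '$':1, 'h':3, 'i':1, 'j':2, 'k':1, 'l':1, 'm':3, 'n':3
C (first-col start): C('$')=0, C('h')=1, C('i')=4, C('j')=5, C('k')=7, C('l')=8, C('m')=9, C('n')=12
L[0]='k': occ=0, LF[0]=C('k')+0=7+0=7
L[1]='m': occ=0, LF[1]=C('m')+0=9+0=9
L[2]='n': occ=0, LF[2]=C('n')+0=12+0=12
L[3]='i': occ=0, LF[3]=C('i')+0=4+0=4
L[4]='n': occ=1, LF[4]=C('n')+1=12+1=13
L[5]='l': occ=0, LF[5]=C('l')+0=8+0=8
L[6]='$': occ=0, LF[6]=C('$')+0=0+0=0
L[7]='m': occ=1, LF[7]=C('m')+1=9+1=10
L[8]='n': occ=2, LF[8]=C('n')+2=12+2=14
L[9]='m': occ=2, LF[9]=C('m')+2=9+2=11
L[10]='h': occ=0, LF[10]=C('h')+0=1+0=1
L[11]='h': occ=1, LF[11]=C('h')+1=1+1=2
L[12]='h': occ=2, LF[12]=C('h')+2=1+2=3
L[13]='j': occ=0, LF[13]=C('j')+0=5+0=5
L[14]='j': occ=1, LF[14]=C('j')+1=5+1=6

Answer: 7 9 12 4 13 8 0 10 14 11 1 2 3 5 6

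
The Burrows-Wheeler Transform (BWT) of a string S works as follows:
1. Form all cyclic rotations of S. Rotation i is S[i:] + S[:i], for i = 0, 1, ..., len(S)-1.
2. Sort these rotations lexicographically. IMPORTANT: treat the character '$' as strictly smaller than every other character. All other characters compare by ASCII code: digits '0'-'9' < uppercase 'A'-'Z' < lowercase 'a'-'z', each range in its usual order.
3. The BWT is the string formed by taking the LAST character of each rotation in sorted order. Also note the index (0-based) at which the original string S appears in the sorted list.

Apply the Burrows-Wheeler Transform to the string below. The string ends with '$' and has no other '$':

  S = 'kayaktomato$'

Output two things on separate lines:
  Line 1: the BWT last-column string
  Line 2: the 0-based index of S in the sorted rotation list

Answer: oymk$aottaka
4

Derivation:
All 12 rotations (rotation i = S[i:]+S[:i]):
  rot[0] = kayaktomato$
  rot[1] = ayaktomato$k
  rot[2] = yaktomato$ka
  rot[3] = aktomato$kay
  rot[4] = ktomato$kaya
  rot[5] = tomato$kayak
  rot[6] = omato$kayakt
  rot[7] = mato$kayakto
  rot[8] = ato$kayaktom
  rot[9] = to$kayaktoma
  rot[10] = o$kayaktomat
  rot[11] = $kayaktomato
Sorted (with $ < everything):
  sorted[0] = $kayaktomato  (last char: 'o')
  sorted[1] = aktomato$kay  (last char: 'y')
  sorted[2] = ato$kayaktom  (last char: 'm')
  sorted[3] = ayaktomato$k  (last char: 'k')
  sorted[4] = kayaktomato$  (last char: '$')
  sorted[5] = ktomato$kaya  (last char: 'a')
  sorted[6] = mato$kayakto  (last char: 'o')
  sorted[7] = o$kayaktomat  (last char: 't')
  sorted[8] = omato$kayakt  (last char: 't')
  sorted[9] = to$kayaktoma  (last char: 'a')
  sorted[10] = tomato$kayak  (last char: 'k')
  sorted[11] = yaktomato$ka  (last char: 'a')
Last column: oymk$aottaka
Original string S is at sorted index 4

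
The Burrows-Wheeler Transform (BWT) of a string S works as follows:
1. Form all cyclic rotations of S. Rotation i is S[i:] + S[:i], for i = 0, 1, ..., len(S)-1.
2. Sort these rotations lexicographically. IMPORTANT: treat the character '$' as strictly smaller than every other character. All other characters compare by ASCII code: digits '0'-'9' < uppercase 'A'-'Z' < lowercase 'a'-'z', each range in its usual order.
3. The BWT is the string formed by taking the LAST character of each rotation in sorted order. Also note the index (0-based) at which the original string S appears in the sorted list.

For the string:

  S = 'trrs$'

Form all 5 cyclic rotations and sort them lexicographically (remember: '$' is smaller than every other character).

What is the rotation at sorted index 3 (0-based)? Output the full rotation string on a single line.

Answer: s$trr

Derivation:
All 5 rotations (rotation i = S[i:]+S[:i]):
  rot[0] = trrs$
  rot[1] = rrs$t
  rot[2] = rs$tr
  rot[3] = s$trr
  rot[4] = $trrs
Sorted (with $ < everything):
  sorted[0] = $trrs
  sorted[1] = rrs$t
  sorted[2] = rs$tr
  sorted[3] = s$trr
  sorted[4] = trrs$
sorted[3] = s$trr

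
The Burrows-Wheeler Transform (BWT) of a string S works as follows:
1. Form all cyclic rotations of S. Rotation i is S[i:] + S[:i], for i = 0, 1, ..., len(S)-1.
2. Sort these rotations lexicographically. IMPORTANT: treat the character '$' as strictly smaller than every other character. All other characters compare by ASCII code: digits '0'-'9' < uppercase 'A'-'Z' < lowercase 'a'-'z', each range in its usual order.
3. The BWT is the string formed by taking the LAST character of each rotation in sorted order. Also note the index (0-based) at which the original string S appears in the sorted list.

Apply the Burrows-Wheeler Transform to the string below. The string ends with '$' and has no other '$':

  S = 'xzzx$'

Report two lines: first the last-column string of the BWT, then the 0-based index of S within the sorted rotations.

Answer: xz$zx
2

Derivation:
All 5 rotations (rotation i = S[i:]+S[:i]):
  rot[0] = xzzx$
  rot[1] = zzx$x
  rot[2] = zx$xz
  rot[3] = x$xzz
  rot[4] = $xzzx
Sorted (with $ < everything):
  sorted[0] = $xzzx  (last char: 'x')
  sorted[1] = x$xzz  (last char: 'z')
  sorted[2] = xzzx$  (last char: '$')
  sorted[3] = zx$xz  (last char: 'z')
  sorted[4] = zzx$x  (last char: 'x')
Last column: xz$zx
Original string S is at sorted index 2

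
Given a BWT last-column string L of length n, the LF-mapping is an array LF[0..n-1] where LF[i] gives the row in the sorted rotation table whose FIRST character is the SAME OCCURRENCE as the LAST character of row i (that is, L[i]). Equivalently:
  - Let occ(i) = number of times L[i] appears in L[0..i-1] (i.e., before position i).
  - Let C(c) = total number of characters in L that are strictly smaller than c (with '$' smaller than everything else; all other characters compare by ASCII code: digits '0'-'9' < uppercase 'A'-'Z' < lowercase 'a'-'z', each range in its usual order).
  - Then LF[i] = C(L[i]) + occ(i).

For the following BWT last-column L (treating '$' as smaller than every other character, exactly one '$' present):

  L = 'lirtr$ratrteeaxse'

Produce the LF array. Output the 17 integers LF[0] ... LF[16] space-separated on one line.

Answer: 7 6 8 13 9 0 10 1 14 11 15 3 4 2 16 12 5

Derivation:
Char counts: '$':1, 'a':2, 'e':3, 'i':1, 'l':1, 'r':4, 's':1, 't':3, 'x':1
C (first-col start): C('$')=0, C('a')=1, C('e')=3, C('i')=6, C('l')=7, C('r')=8, C('s')=12, C('t')=13, C('x')=16
L[0]='l': occ=0, LF[0]=C('l')+0=7+0=7
L[1]='i': occ=0, LF[1]=C('i')+0=6+0=6
L[2]='r': occ=0, LF[2]=C('r')+0=8+0=8
L[3]='t': occ=0, LF[3]=C('t')+0=13+0=13
L[4]='r': occ=1, LF[4]=C('r')+1=8+1=9
L[5]='$': occ=0, LF[5]=C('$')+0=0+0=0
L[6]='r': occ=2, LF[6]=C('r')+2=8+2=10
L[7]='a': occ=0, LF[7]=C('a')+0=1+0=1
L[8]='t': occ=1, LF[8]=C('t')+1=13+1=14
L[9]='r': occ=3, LF[9]=C('r')+3=8+3=11
L[10]='t': occ=2, LF[10]=C('t')+2=13+2=15
L[11]='e': occ=0, LF[11]=C('e')+0=3+0=3
L[12]='e': occ=1, LF[12]=C('e')+1=3+1=4
L[13]='a': occ=1, LF[13]=C('a')+1=1+1=2
L[14]='x': occ=0, LF[14]=C('x')+0=16+0=16
L[15]='s': occ=0, LF[15]=C('s')+0=12+0=12
L[16]='e': occ=2, LF[16]=C('e')+2=3+2=5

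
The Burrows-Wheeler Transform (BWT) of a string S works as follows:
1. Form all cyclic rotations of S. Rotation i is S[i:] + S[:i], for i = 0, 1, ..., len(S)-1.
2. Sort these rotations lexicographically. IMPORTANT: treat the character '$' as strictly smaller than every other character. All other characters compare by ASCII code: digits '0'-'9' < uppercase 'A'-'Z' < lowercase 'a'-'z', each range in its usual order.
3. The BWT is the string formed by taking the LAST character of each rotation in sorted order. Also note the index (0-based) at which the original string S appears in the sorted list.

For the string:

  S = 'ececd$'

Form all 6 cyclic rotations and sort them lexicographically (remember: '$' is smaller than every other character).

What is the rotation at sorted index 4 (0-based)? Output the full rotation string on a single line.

All 6 rotations (rotation i = S[i:]+S[:i]):
  rot[0] = ececd$
  rot[1] = cecd$e
  rot[2] = ecd$ec
  rot[3] = cd$ece
  rot[4] = d$ecec
  rot[5] = $ececd
Sorted (with $ < everything):
  sorted[0] = $ececd
  sorted[1] = cd$ece
  sorted[2] = cecd$e
  sorted[3] = d$ecec
  sorted[4] = ecd$ec
  sorted[5] = ececd$
sorted[4] = ecd$ec

Answer: ecd$ec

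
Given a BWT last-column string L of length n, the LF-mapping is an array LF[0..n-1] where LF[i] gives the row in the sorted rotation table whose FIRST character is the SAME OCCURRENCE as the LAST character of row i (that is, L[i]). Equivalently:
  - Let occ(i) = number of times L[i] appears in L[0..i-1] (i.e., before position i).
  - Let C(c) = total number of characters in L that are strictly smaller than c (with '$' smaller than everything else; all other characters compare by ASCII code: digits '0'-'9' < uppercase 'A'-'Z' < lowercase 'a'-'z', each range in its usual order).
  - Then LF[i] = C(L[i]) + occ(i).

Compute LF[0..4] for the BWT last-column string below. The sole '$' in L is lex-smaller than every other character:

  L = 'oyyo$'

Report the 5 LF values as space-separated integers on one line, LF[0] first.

Char counts: '$':1, 'o':2, 'y':2
C (first-col start): C('$')=0, C('o')=1, C('y')=3
L[0]='o': occ=0, LF[0]=C('o')+0=1+0=1
L[1]='y': occ=0, LF[1]=C('y')+0=3+0=3
L[2]='y': occ=1, LF[2]=C('y')+1=3+1=4
L[3]='o': occ=1, LF[3]=C('o')+1=1+1=2
L[4]='$': occ=0, LF[4]=C('$')+0=0+0=0

Answer: 1 3 4 2 0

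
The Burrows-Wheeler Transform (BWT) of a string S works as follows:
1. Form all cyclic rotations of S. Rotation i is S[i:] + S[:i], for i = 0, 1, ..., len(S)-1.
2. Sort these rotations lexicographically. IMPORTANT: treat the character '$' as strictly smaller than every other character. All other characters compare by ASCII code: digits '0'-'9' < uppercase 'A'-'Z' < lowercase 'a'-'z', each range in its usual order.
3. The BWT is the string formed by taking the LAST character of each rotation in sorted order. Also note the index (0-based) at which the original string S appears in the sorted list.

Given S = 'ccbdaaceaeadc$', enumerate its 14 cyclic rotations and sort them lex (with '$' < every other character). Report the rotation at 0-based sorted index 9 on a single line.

All 14 rotations (rotation i = S[i:]+S[:i]):
  rot[0] = ccbdaaceaeadc$
  rot[1] = cbdaaceaeadc$c
  rot[2] = bdaaceaeadc$cc
  rot[3] = daaceaeadc$ccb
  rot[4] = aaceaeadc$ccbd
  rot[5] = aceaeadc$ccbda
  rot[6] = ceaeadc$ccbdaa
  rot[7] = eaeadc$ccbdaac
  rot[8] = aeadc$ccbdaace
  rot[9] = eadc$ccbdaacea
  rot[10] = adc$ccbdaaceae
  rot[11] = dc$ccbdaaceaea
  rot[12] = c$ccbdaaceaead
  rot[13] = $ccbdaaceaeadc
Sorted (with $ < everything):
  sorted[0] = $ccbdaaceaeadc
  sorted[1] = aaceaeadc$ccbd
  sorted[2] = aceaeadc$ccbda
  sorted[3] = adc$ccbdaaceae
  sorted[4] = aeadc$ccbdaace
  sorted[5] = bdaaceaeadc$cc
  sorted[6] = c$ccbdaaceaead
  sorted[7] = cbdaaceaeadc$c
  sorted[8] = ccbdaaceaeadc$
  sorted[9] = ceaeadc$ccbdaa
  sorted[10] = daaceaeadc$ccb
  sorted[11] = dc$ccbdaaceaea
  sorted[12] = eadc$ccbdaacea
  sorted[13] = eaeadc$ccbdaac
sorted[9] = ceaeadc$ccbdaa

Answer: ceaeadc$ccbdaa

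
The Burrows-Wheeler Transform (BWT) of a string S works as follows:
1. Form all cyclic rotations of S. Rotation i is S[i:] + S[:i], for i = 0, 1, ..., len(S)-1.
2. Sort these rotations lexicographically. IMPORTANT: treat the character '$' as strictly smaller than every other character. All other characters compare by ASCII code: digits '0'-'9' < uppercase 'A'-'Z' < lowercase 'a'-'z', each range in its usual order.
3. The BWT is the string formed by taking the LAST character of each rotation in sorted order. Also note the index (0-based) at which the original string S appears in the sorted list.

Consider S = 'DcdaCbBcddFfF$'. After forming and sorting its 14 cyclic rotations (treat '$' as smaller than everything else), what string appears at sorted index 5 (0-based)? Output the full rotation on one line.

Answer: FfF$DcdaCbBcdd

Derivation:
All 14 rotations (rotation i = S[i:]+S[:i]):
  rot[0] = DcdaCbBcddFfF$
  rot[1] = cdaCbBcddFfF$D
  rot[2] = daCbBcddFfF$Dc
  rot[3] = aCbBcddFfF$Dcd
  rot[4] = CbBcddFfF$Dcda
  rot[5] = bBcddFfF$DcdaC
  rot[6] = BcddFfF$DcdaCb
  rot[7] = cddFfF$DcdaCbB
  rot[8] = ddFfF$DcdaCbBc
  rot[9] = dFfF$DcdaCbBcd
  rot[10] = FfF$DcdaCbBcdd
  rot[11] = fF$DcdaCbBcddF
  rot[12] = F$DcdaCbBcddFf
  rot[13] = $DcdaCbBcddFfF
Sorted (with $ < everything):
  sorted[0] = $DcdaCbBcddFfF
  sorted[1] = BcddFfF$DcdaCb
  sorted[2] = CbBcddFfF$Dcda
  sorted[3] = DcdaCbBcddFfF$
  sorted[4] = F$DcdaCbBcddFf
  sorted[5] = FfF$DcdaCbBcdd
  sorted[6] = aCbBcddFfF$Dcd
  sorted[7] = bBcddFfF$DcdaC
  sorted[8] = cdaCbBcddFfF$D
  sorted[9] = cddFfF$DcdaCbB
  sorted[10] = dFfF$DcdaCbBcd
  sorted[11] = daCbBcddFfF$Dc
  sorted[12] = ddFfF$DcdaCbBc
  sorted[13] = fF$DcdaCbBcddF
sorted[5] = FfF$DcdaCbBcdd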